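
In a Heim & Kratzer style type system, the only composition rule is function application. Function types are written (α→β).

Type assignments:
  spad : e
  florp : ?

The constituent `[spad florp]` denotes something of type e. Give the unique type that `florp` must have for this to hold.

(e→e)

For [spad florp] to have type e with spad of type e, florp must be the function: florp : (e→e).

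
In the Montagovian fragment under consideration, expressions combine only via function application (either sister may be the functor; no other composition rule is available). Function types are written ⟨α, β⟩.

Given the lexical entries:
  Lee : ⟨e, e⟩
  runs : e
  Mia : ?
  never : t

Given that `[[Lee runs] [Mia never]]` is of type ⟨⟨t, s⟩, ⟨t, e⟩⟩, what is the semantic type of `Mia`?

⟨t, ⟨e, ⟨⟨t, s⟩, ⟨t, e⟩⟩⟩⟩

[[Lee runs] [Mia never]] must have type ⟨⟨t, s⟩, ⟨t, e⟩⟩. The sister [Lee runs] has type e; that is not a function onto ⟨⟨t, s⟩, ⟨t, e⟩⟩, so [Mia never] must be the functor, of type ⟨e, ⟨⟨t, s⟩, ⟨t, e⟩⟩⟩.
[Mia never] must have type ⟨e, ⟨⟨t, s⟩, ⟨t, e⟩⟩⟩. The sister never has type t; that is not a function onto ⟨e, ⟨⟨t, s⟩, ⟨t, e⟩⟩⟩, so Mia must be the functor, of type ⟨t, ⟨e, ⟨⟨t, s⟩, ⟨t, e⟩⟩⟩⟩.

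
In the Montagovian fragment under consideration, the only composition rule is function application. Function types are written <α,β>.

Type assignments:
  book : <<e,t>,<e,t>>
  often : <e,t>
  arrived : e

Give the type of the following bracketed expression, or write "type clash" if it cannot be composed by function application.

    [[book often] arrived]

[book often]: <<e,t>,<e,t>> applied to <e,t> yields <e,t>.
[[book often] arrived]: <e,t> applied to e yields t.

t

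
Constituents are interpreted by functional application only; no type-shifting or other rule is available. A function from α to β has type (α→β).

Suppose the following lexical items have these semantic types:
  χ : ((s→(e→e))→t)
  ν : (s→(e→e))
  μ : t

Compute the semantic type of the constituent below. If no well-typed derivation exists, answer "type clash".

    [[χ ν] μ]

[χ ν]: functor χ : ((s→(e→e))→t), argument ν : (s→(e→e)); result t.
At [[χ ν] μ]: neither t nor t can take the other as argument; the node is ill-typed.

type clash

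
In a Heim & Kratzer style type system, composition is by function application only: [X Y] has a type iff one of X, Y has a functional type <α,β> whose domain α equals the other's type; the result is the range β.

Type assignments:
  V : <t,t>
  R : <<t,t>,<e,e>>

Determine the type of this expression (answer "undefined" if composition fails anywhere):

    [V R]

At [V R], R : <<t,t>,<e,e>> takes V : <t,t>, giving <e,e>.

<e,e>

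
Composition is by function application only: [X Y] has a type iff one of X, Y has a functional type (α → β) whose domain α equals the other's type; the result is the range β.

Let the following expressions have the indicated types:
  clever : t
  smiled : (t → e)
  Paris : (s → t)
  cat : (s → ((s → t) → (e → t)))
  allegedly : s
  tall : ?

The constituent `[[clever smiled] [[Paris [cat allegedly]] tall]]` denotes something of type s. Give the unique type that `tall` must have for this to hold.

((e → t) → (e → s))

At [[clever smiled] [[Paris [cat allegedly]] tall]] (required: s): [clever smiled] is e, which is not a function with range s; hence [[Paris [cat allegedly]] tall] is the functor — type (e → s).
At [[Paris [cat allegedly]] tall] (required: (e → s)): [Paris [cat allegedly]] is (e → t), which is not a function with range (e → s); hence tall is the functor — type ((e → t) → (e → s)).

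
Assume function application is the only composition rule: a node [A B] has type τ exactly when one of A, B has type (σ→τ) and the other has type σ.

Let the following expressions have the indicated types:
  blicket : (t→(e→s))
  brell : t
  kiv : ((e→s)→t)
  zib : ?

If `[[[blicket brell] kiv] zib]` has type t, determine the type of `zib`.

(t→t)

At [[[blicket brell] kiv] zib] (required: t): [[blicket brell] kiv] is t, which is not a function with range t; hence zib is the functor — type (t→t).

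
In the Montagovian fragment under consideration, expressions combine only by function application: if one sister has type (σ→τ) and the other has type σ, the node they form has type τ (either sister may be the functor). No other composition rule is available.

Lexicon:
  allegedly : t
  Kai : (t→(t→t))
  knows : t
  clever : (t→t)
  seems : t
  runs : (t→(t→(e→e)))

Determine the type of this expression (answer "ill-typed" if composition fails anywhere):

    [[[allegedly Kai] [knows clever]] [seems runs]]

[allegedly Kai]: (t→(t→t)) applied to t yields (t→t).
[knows clever]: (t→t) applied to t yields t.
[[allegedly Kai] [knows clever]]: (t→t) applied to t yields t.
[seems runs]: (t→(t→(e→e))) applied to t yields (t→(e→e)).
[[[allegedly Kai] [knows clever]] [seems runs]]: (t→(e→e)) applied to t yields (e→e).

(e→e)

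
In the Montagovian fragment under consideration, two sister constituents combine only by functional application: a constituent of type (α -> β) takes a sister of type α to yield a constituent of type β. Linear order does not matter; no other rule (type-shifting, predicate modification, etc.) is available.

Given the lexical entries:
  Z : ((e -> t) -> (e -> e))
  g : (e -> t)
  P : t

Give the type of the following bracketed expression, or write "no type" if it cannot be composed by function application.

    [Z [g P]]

[g P]: (e -> t) with t — neither is a function whose domain matches the other; composition fails here.

no type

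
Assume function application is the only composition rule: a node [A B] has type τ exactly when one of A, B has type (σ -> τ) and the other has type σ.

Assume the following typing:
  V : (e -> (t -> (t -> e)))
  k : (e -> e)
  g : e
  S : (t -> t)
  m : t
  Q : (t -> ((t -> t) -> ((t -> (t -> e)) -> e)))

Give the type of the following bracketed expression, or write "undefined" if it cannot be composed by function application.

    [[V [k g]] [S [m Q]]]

[k g] — k of type (e -> e) combines with g of type e: type e.
[V [k g]] — V of type (e -> (t -> (t -> e))) combines with [k g] of type e: type (t -> (t -> e)).
[m Q] — Q of type (t -> ((t -> t) -> ((t -> (t -> e)) -> e))) combines with m of type t: type ((t -> t) -> ((t -> (t -> e)) -> e)).
[S [m Q]] — [m Q] of type ((t -> t) -> ((t -> (t -> e)) -> e)) combines with S of type (t -> t): type ((t -> (t -> e)) -> e).
[[V [k g]] [S [m Q]]] — [S [m Q]] of type ((t -> (t -> e)) -> e) combines with [V [k g]] of type (t -> (t -> e)): type e.

e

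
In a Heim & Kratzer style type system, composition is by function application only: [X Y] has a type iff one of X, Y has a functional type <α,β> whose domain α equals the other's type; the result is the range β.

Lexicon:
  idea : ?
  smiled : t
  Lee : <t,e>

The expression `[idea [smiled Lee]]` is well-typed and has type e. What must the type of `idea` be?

<e,e>

[idea [smiled Lee]] is required to be e. [smiled Lee] : e cannot yield e as functor, so idea : <e,e>.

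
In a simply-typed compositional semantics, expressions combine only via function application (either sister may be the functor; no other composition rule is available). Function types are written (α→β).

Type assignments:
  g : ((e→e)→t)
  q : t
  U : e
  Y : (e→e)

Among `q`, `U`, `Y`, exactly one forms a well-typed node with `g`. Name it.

q : t — g needs (e→e); q needs nothing (atomic); neither fits.
U : e — g needs (e→e); U needs nothing (atomic); neither fits.
Y — combines: g : ((e→e)→t) takes Y : (e→e) as argument, giving t.

Y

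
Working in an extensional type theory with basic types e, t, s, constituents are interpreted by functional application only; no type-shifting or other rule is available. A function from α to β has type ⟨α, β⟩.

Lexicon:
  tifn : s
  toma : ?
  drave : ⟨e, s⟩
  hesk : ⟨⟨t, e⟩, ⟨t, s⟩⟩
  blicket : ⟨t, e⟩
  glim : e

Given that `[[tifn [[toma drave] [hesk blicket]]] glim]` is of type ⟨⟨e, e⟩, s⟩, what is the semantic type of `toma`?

⟨⟨e, s⟩, ⟨⟨t, s⟩, ⟨s, ⟨e, ⟨⟨e, e⟩, s⟩⟩⟩⟩⟩

For [[tifn [[toma drave] [hesk blicket]]] glim] to have type ⟨⟨e, e⟩, s⟩ with glim of type e, [tifn [[toma drave] [hesk blicket]]] must be the function: [tifn [[toma drave] [hesk blicket]]] : ⟨e, ⟨⟨e, e⟩, s⟩⟩.
For [tifn [[toma drave] [hesk blicket]]] to have type ⟨e, ⟨⟨e, e⟩, s⟩⟩ with tifn of type s, [[toma drave] [hesk blicket]] must be the function: [[toma drave] [hesk blicket]] : ⟨s, ⟨e, ⟨⟨e, e⟩, s⟩⟩⟩.
For [[toma drave] [hesk blicket]] to have type ⟨s, ⟨e, ⟨⟨e, e⟩, s⟩⟩⟩ with [hesk blicket] of type ⟨t, s⟩, [toma drave] must be the function: [toma drave] : ⟨⟨t, s⟩, ⟨s, ⟨e, ⟨⟨e, e⟩, s⟩⟩⟩⟩.
For [toma drave] to have type ⟨⟨t, s⟩, ⟨s, ⟨e, ⟨⟨e, e⟩, s⟩⟩⟩⟩ with drave of type ⟨e, s⟩, toma must be the function: toma : ⟨⟨e, s⟩, ⟨⟨t, s⟩, ⟨s, ⟨e, ⟨⟨e, e⟩, s⟩⟩⟩⟩⟩.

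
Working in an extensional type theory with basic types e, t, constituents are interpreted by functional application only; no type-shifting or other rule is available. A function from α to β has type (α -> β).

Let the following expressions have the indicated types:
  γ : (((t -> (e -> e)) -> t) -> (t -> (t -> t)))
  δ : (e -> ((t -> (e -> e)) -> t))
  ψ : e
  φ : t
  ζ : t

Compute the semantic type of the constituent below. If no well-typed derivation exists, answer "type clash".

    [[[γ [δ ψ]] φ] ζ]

t

[δ ψ]: δ is (e -> ((t -> (e -> e)) -> t)), ψ is e; result ((t -> (e -> e)) -> t).
[γ [δ ψ]]: γ is (((t -> (e -> e)) -> t) -> (t -> (t -> t))), [δ ψ] is ((t -> (e -> e)) -> t); result (t -> (t -> t)).
[[γ [δ ψ]] φ]: [γ [δ ψ]] is (t -> (t -> t)), φ is t; result (t -> t).
[[[γ [δ ψ]] φ] ζ]: [[γ [δ ψ]] φ] is (t -> t), ζ is t; result t.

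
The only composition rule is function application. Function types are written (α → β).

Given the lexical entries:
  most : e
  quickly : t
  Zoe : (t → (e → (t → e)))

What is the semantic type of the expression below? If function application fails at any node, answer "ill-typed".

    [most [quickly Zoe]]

(t → e)

[quickly Zoe]: Zoe is (t → (e → (t → e))), quickly is t; result (e → (t → e)).
[most [quickly Zoe]]: [quickly Zoe] is (e → (t → e)), most is e; result (t → e).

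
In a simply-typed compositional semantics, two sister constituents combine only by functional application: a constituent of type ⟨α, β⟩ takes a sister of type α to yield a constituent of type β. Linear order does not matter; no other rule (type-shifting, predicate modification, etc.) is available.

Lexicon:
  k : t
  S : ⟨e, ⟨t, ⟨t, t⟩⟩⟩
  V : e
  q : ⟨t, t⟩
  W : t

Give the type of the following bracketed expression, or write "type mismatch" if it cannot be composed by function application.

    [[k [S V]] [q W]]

t

At [S V], S : ⟨e, ⟨t, ⟨t, t⟩⟩⟩ takes V : e, giving ⟨t, ⟨t, t⟩⟩.
At [k [S V]], [S V] : ⟨t, ⟨t, t⟩⟩ takes k : t, giving ⟨t, t⟩.
At [q W], q : ⟨t, t⟩ takes W : t, giving t.
At [[k [S V]] [q W]], [k [S V]] : ⟨t, t⟩ takes [q W] : t, giving t.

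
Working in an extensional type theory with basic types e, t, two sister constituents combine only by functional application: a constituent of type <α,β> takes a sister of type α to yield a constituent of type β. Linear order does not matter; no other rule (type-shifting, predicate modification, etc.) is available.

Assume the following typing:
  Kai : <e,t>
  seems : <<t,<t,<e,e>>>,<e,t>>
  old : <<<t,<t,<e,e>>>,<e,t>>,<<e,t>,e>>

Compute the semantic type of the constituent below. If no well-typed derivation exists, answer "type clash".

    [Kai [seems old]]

e

[seems old]: old is <<<t,<t,<e,e>>>,<e,t>>,<<e,t>,e>>, seems is <<t,<t,<e,e>>>,<e,t>>; result <<e,t>,e>.
[Kai [seems old]]: [seems old] is <<e,t>,e>, Kai is <e,t>; result e.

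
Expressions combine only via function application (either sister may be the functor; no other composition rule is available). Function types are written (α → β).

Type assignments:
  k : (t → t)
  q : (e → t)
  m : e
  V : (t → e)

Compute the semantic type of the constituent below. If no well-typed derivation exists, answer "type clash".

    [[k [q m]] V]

e

[q m] — q of type (e → t) combines with m of type e: type t.
[k [q m]] — k of type (t → t) combines with [q m] of type t: type t.
[[k [q m]] V] — V of type (t → e) combines with [k [q m]] of type t: type e.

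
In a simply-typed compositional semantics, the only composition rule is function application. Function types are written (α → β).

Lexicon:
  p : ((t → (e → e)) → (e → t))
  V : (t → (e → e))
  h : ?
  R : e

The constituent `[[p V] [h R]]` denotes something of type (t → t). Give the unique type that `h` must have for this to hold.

(e → ((e → t) → (t → t)))

[[p V] [h R]] is required to be (t → t). [p V] : (e → t) cannot yield (t → t) as functor, so [h R] : ((e → t) → (t → t)).
[h R] is required to be ((e → t) → (t → t)). R : e cannot yield ((e → t) → (t → t)) as functor, so h : (e → ((e → t) → (t → t))).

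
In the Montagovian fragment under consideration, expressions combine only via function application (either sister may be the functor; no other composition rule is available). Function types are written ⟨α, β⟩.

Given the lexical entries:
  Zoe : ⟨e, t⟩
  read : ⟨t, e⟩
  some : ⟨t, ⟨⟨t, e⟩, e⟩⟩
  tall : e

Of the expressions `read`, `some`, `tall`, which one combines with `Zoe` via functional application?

read : ⟨t, e⟩ — does not combine with Zoe.
some : ⟨t, ⟨⟨t, e⟩, e⟩⟩ — does not combine with Zoe.
tall — combines: Zoe : ⟨e, t⟩ takes tall : e as argument, giving t.

tall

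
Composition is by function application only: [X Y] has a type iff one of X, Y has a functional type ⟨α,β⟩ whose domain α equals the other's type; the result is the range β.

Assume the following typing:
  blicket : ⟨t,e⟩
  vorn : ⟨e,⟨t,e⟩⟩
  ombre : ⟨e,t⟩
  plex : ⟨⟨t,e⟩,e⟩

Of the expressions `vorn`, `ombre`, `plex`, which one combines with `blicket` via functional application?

plex

vorn : ⟨e,⟨t,e⟩⟩ — neither side's domain matches the other.
ombre : ⟨e,t⟩ — neither side's domain matches the other.
plex — combines: plex : ⟨⟨t,e⟩,e⟩ takes blicket : ⟨t,e⟩ as argument, giving e.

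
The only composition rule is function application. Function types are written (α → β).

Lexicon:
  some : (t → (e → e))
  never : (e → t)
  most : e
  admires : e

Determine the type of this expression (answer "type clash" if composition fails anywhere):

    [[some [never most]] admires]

e

[never most]: functor never : (e → t), argument most : e; result t.
[some [never most]]: functor some : (t → (e → e)), argument [never most] : t; result (e → e).
[[some [never most]] admires]: functor [some [never most]] : (e → e), argument admires : e; result e.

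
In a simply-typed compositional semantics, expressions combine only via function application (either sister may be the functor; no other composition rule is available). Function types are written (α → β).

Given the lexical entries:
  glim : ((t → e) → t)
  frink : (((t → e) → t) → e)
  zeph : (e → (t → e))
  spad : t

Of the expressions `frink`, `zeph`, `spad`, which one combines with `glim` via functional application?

frink

frink — combines: frink : (((t → e) → t) → e) takes glim : ((t → e) → t) as argument, giving e.
zeph : (e → (t → e)) — no; glim wants (t → e), and zeph wants e.
spad : t — no; glim wants (t → e), and spad wants nothing (atomic).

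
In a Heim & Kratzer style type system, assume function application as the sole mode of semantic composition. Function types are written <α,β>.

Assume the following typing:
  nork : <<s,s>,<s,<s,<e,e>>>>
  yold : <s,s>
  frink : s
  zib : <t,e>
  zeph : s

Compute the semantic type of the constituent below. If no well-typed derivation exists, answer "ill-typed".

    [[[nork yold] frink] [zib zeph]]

[nork yold]: functor nork : <<s,s>,<s,<s,<e,e>>>>, argument yold : <s,s>; result <s,<s,<e,e>>>.
[[nork yold] frink]: functor [nork yold] : <s,<s,<e,e>>>, argument frink : s; result <s,<e,e>>.
[zib zeph]: <t,e> with s — neither is a function whose domain matches the other; composition fails here.

ill-typed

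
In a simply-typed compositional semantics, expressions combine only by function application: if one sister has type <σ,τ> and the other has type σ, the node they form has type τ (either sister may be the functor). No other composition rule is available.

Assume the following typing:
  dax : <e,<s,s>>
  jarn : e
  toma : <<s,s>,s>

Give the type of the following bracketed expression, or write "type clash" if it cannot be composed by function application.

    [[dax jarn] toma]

s

[dax jarn] — dax of type <e,<s,s>> combines with jarn of type e: type <s,s>.
[[dax jarn] toma] — toma of type <<s,s>,s> combines with [dax jarn] of type <s,s>: type s.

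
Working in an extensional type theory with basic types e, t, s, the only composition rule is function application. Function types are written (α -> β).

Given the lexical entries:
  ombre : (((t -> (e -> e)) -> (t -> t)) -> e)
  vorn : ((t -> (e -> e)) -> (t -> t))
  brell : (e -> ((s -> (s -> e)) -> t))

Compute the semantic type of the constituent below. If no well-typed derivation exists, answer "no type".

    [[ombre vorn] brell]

[ombre vorn]: functor ombre : (((t -> (e -> e)) -> (t -> t)) -> e), argument vorn : ((t -> (e -> e)) -> (t -> t)); result e.
[[ombre vorn] brell]: functor brell : (e -> ((s -> (s -> e)) -> t)), argument [ombre vorn] : e; result ((s -> (s -> e)) -> t).

((s -> (s -> e)) -> t)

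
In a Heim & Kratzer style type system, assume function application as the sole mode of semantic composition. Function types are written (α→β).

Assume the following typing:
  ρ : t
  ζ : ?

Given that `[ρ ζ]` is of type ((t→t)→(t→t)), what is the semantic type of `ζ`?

(t→((t→t)→(t→t)))

[ρ ζ] must have type ((t→t)→(t→t)). The sister ρ has type t; that is not a function onto ((t→t)→(t→t)), so ζ must be the functor, of type (t→((t→t)→(t→t))).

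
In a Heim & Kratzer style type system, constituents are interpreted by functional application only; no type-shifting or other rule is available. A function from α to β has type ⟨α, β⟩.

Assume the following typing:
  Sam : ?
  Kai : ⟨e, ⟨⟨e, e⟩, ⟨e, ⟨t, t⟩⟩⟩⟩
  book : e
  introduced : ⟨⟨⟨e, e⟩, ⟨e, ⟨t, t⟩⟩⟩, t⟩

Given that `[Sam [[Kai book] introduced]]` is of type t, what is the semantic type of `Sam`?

⟨t, t⟩

For [Sam [[Kai book] introduced]] to have type t with [[Kai book] introduced] of type t, Sam must be the function: Sam : ⟨t, t⟩.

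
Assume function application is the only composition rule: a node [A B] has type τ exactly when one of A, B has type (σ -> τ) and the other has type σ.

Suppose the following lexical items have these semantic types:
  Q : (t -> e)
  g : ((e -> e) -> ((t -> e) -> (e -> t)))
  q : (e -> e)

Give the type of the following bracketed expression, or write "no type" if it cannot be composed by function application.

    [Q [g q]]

(e -> t)

[g q]: g is ((e -> e) -> ((t -> e) -> (e -> t))), q is (e -> e); result ((t -> e) -> (e -> t)).
[Q [g q]]: [g q] is ((t -> e) -> (e -> t)), Q is (t -> e); result (e -> t).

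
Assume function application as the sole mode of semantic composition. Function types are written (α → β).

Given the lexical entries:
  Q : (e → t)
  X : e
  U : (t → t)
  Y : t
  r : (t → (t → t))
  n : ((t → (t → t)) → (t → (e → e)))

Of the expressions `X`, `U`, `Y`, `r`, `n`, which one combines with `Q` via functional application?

X — combines: Q : (e → t) takes X : e as argument, giving t.
U : (t → t) — Q needs e; U needs t; neither fits.
Y : t — Q needs e; Y needs nothing (atomic); neither fits.
r : (t → (t → t)) — Q needs e; r needs t; neither fits.
n : ((t → (t → t)) → (t → (e → e))) — Q needs e; n needs (t → (t → t)); neither fits.

X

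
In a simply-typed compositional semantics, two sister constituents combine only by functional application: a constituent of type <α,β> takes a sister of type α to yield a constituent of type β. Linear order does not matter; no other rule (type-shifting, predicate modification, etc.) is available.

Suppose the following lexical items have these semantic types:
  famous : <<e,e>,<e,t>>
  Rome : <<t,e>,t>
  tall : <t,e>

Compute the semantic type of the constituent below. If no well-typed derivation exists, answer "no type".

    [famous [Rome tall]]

no type

At [Rome tall], Rome : <<t,e>,t> takes tall : <t,e>, giving t.
At [famous [Rome tall]]: neither <<e,e>,<e,t>> nor t can take the other as argument; the node is ill-typed.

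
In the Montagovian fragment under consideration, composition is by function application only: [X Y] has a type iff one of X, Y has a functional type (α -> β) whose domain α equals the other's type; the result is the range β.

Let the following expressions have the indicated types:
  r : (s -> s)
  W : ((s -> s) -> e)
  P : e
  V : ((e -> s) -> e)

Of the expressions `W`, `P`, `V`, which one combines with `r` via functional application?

W

W — combines: W : ((s -> s) -> e) takes r : (s -> s) as argument, giving e.
P : e — no; r wants s, and P wants nothing (atomic).
V : ((e -> s) -> e) — no; r wants s, and V wants (e -> s).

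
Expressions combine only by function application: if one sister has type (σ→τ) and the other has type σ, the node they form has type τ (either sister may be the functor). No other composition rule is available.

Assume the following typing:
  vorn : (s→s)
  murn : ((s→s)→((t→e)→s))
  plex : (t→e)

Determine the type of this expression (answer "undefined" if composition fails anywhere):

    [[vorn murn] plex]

s

At [vorn murn], murn : ((s→s)→((t→e)→s)) takes vorn : (s→s), giving ((t→e)→s).
At [[vorn murn] plex], [vorn murn] : ((t→e)→s) takes plex : (t→e), giving s.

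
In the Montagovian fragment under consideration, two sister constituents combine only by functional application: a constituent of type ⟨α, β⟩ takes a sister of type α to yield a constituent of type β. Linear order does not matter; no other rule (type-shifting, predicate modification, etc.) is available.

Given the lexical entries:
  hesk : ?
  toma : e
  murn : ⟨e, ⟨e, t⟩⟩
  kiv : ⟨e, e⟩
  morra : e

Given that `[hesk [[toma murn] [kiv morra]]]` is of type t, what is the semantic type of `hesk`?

[hesk [[toma murn] [kiv morra]]] must have type t. The sister [[toma murn] [kiv morra]] has type t; that is not a function onto t, so hesk must be the functor, of type ⟨t, t⟩.

⟨t, t⟩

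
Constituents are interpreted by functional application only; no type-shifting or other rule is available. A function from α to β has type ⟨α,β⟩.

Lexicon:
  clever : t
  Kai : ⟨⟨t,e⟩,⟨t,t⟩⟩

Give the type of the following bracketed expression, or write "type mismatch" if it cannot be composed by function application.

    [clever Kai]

type mismatch

[clever Kai]: t and ⟨⟨t,e⟩,⟨t,t⟩⟩ cannot combine by function application — type clash.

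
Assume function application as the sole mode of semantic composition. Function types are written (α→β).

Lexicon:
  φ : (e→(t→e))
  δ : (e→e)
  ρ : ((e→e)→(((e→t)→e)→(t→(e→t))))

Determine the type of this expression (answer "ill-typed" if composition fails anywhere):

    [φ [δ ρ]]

ill-typed

[δ ρ] — ρ of type ((e→e)→(((e→t)→e)→(t→(e→t)))) combines with δ of type (e→e): type (((e→t)→e)→(t→(e→t))).
[φ [δ ρ]]: (e→(t→e)) with (((e→t)→e)→(t→(e→t))) — neither is a function whose domain matches the other; composition fails here.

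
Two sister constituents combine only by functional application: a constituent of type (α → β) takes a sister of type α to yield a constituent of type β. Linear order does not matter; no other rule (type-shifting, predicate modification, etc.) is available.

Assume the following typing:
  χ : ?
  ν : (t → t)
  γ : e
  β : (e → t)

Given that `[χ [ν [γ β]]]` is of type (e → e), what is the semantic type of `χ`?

(t → (e → e))

[χ [ν [γ β]]] is required to be (e → e). [ν [γ β]] : t cannot yield (e → e) as functor, so χ : (t → (e → e)).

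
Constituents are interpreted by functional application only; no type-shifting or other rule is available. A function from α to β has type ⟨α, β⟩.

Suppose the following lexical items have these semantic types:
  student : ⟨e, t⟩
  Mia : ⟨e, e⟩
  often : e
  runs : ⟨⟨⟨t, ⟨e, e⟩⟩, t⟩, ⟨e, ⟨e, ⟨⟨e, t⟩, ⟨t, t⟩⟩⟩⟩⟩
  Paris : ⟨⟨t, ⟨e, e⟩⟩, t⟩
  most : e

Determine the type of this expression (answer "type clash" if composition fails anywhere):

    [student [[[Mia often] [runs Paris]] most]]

⟨t, t⟩

[Mia often]: ⟨e, e⟩ applied to e yields e.
[runs Paris]: ⟨⟨⟨t, ⟨e, e⟩⟩, t⟩, ⟨e, ⟨e, ⟨⟨e, t⟩, ⟨t, t⟩⟩⟩⟩⟩ applied to ⟨⟨t, ⟨e, e⟩⟩, t⟩ yields ⟨e, ⟨e, ⟨⟨e, t⟩, ⟨t, t⟩⟩⟩⟩.
[[Mia often] [runs Paris]]: ⟨e, ⟨e, ⟨⟨e, t⟩, ⟨t, t⟩⟩⟩⟩ applied to e yields ⟨e, ⟨⟨e, t⟩, ⟨t, t⟩⟩⟩.
[[[Mia often] [runs Paris]] most]: ⟨e, ⟨⟨e, t⟩, ⟨t, t⟩⟩⟩ applied to e yields ⟨⟨e, t⟩, ⟨t, t⟩⟩.
[student [[[Mia often] [runs Paris]] most]]: ⟨⟨e, t⟩, ⟨t, t⟩⟩ applied to ⟨e, t⟩ yields ⟨t, t⟩.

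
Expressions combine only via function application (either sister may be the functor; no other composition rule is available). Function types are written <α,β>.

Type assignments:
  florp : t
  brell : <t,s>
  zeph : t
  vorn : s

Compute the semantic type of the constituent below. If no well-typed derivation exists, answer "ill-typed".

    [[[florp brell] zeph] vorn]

[florp brell] — brell of type <t,s> combines with florp of type t: type s.
At [[florp brell] zeph]: neither s nor t can take the other as argument; the node is ill-typed.

ill-typed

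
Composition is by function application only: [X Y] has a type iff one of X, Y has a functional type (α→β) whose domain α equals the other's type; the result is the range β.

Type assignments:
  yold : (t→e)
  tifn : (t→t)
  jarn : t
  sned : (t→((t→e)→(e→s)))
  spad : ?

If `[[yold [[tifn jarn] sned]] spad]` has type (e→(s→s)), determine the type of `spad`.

((e→s)→(e→(s→s)))

For [[yold [[tifn jarn] sned]] spad] to have type (e→(s→s)) with [yold [[tifn jarn] sned]] of type (e→s), spad must be the function: spad : ((e→s)→(e→(s→s))).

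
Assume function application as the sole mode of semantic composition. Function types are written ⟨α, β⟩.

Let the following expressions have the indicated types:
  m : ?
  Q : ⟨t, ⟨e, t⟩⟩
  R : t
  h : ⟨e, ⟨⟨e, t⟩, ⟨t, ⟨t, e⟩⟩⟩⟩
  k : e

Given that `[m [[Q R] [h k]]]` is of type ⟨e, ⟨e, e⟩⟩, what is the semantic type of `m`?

⟨⟨t, ⟨t, e⟩⟩, ⟨e, ⟨e, e⟩⟩⟩

[m [[Q R] [h k]]] must have type ⟨e, ⟨e, e⟩⟩. The sister [[Q R] [h k]] has type ⟨t, ⟨t, e⟩⟩; that is not a function onto ⟨e, ⟨e, e⟩⟩, so m must be the functor, of type ⟨⟨t, ⟨t, e⟩⟩, ⟨e, ⟨e, e⟩⟩⟩.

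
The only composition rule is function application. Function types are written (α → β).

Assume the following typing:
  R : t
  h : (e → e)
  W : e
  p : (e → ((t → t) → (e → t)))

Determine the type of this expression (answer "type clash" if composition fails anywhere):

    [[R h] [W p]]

type clash

[R h]: t with (e → e) — neither is a function whose domain matches the other; composition fails here.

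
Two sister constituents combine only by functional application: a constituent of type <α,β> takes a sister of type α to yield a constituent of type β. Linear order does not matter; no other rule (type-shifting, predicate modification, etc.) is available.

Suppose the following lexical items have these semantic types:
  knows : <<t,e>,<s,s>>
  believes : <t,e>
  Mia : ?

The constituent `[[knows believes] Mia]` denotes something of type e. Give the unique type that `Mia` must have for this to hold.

[[knows believes] Mia] must have type e. The sister [knows believes] has type <s,s>; that is not a function onto e, so Mia must be the functor, of type <<s,s>,e>.

<<s,s>,e>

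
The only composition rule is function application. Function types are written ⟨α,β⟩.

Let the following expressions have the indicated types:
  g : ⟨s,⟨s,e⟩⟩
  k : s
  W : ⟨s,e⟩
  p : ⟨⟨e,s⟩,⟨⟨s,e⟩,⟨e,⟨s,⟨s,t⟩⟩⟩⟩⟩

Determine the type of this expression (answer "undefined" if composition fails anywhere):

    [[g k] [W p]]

[g k]: ⟨s,⟨s,e⟩⟩ applied to s yields ⟨s,e⟩.
At [W p]: neither ⟨s,e⟩ nor ⟨⟨e,s⟩,⟨⟨s,e⟩,⟨e,⟨s,⟨s,t⟩⟩⟩⟩⟩ can take the other as argument; the node is ill-typed.

undefined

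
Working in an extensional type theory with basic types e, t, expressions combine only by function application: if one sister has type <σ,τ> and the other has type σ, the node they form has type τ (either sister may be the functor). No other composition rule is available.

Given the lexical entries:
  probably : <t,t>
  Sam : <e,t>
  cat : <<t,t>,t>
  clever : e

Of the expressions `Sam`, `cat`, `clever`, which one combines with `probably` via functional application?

cat

Sam : <e,t> — neither side's domain matches the other.
cat — combines: cat : <<t,t>,t> takes probably : <t,t> as argument, giving t.
clever : e — neither side's domain matches the other.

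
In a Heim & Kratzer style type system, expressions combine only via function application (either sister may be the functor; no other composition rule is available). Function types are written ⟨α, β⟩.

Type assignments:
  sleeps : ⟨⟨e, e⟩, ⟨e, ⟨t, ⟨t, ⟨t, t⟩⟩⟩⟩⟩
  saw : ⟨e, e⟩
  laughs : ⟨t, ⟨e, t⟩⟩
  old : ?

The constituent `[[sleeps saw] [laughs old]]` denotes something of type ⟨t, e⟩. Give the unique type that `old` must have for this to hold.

[[sleeps saw] [laughs old]] must have type ⟨t, e⟩. The sister [sleeps saw] has type ⟨e, ⟨t, ⟨t, ⟨t, t⟩⟩⟩⟩; that is not a function onto ⟨t, e⟩, so [laughs old] must be the functor, of type ⟨⟨e, ⟨t, ⟨t, ⟨t, t⟩⟩⟩⟩, ⟨t, e⟩⟩.
[laughs old] must have type ⟨⟨e, ⟨t, ⟨t, ⟨t, t⟩⟩⟩⟩, ⟨t, e⟩⟩. The sister laughs has type ⟨t, ⟨e, t⟩⟩; that is not a function onto ⟨⟨e, ⟨t, ⟨t, ⟨t, t⟩⟩⟩⟩, ⟨t, e⟩⟩, so old must be the functor, of type ⟨⟨t, ⟨e, t⟩⟩, ⟨⟨e, ⟨t, ⟨t, ⟨t, t⟩⟩⟩⟩, ⟨t, e⟩⟩⟩.

⟨⟨t, ⟨e, t⟩⟩, ⟨⟨e, ⟨t, ⟨t, ⟨t, t⟩⟩⟩⟩, ⟨t, e⟩⟩⟩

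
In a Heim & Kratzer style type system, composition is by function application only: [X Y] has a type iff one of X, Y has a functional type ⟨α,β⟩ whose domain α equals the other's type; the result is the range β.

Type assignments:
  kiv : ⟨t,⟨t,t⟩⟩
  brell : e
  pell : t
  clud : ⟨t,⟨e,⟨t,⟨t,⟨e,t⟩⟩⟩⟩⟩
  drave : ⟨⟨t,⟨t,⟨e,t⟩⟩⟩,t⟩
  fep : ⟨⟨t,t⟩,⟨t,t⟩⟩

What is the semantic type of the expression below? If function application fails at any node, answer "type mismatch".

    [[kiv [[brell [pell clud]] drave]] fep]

⟨t,t⟩

[pell clud]: ⟨t,⟨e,⟨t,⟨t,⟨e,t⟩⟩⟩⟩⟩ applied to t yields ⟨e,⟨t,⟨t,⟨e,t⟩⟩⟩⟩.
[brell [pell clud]]: ⟨e,⟨t,⟨t,⟨e,t⟩⟩⟩⟩ applied to e yields ⟨t,⟨t,⟨e,t⟩⟩⟩.
[[brell [pell clud]] drave]: ⟨⟨t,⟨t,⟨e,t⟩⟩⟩,t⟩ applied to ⟨t,⟨t,⟨e,t⟩⟩⟩ yields t.
[kiv [[brell [pell clud]] drave]]: ⟨t,⟨t,t⟩⟩ applied to t yields ⟨t,t⟩.
[[kiv [[brell [pell clud]] drave]] fep]: ⟨⟨t,t⟩,⟨t,t⟩⟩ applied to ⟨t,t⟩ yields ⟨t,t⟩.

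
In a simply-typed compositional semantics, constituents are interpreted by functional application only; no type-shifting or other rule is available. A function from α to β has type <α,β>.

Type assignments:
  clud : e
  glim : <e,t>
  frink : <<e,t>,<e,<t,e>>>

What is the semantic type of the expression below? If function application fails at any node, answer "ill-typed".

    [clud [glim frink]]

At [glim frink], frink : <<e,t>,<e,<t,e>>> takes glim : <e,t>, giving <e,<t,e>>.
At [clud [glim frink]], [glim frink] : <e,<t,e>> takes clud : e, giving <t,e>.

<t,e>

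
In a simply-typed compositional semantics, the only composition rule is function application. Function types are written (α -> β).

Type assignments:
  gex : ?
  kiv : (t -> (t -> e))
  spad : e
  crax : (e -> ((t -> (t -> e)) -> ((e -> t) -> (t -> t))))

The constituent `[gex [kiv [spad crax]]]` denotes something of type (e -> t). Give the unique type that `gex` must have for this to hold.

(((e -> t) -> (t -> t)) -> (e -> t))

[gex [kiv [spad crax]]] must have type (e -> t). The sister [kiv [spad crax]] has type ((e -> t) -> (t -> t)); that is not a function onto (e -> t), so gex must be the functor, of type (((e -> t) -> (t -> t)) -> (e -> t)).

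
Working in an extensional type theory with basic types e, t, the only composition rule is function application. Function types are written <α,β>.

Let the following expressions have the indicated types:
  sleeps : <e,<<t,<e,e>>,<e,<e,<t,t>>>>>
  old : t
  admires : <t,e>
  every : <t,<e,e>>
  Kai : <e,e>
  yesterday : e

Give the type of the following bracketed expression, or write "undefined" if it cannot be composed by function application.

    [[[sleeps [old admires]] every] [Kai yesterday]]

<e,<t,t>>

[old admires]: functor admires : <t,e>, argument old : t; result e.
[sleeps [old admires]]: functor sleeps : <e,<<t,<e,e>>,<e,<e,<t,t>>>>>, argument [old admires] : e; result <<t,<e,e>>,<e,<e,<t,t>>>>.
[[sleeps [old admires]] every]: functor [sleeps [old admires]] : <<t,<e,e>>,<e,<e,<t,t>>>>, argument every : <t,<e,e>>; result <e,<e,<t,t>>>.
[Kai yesterday]: functor Kai : <e,e>, argument yesterday : e; result e.
[[[sleeps [old admires]] every] [Kai yesterday]]: functor [[sleeps [old admires]] every] : <e,<e,<t,t>>>, argument [Kai yesterday] : e; result <e,<t,t>>.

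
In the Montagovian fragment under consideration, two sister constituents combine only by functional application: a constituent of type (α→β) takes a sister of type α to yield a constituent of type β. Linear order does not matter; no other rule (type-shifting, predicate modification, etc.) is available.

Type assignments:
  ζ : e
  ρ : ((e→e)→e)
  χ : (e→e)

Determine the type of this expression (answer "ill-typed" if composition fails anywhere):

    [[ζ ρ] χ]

ill-typed

[ζ ρ]: e and ((e→e)→e) cannot combine by function application — type clash.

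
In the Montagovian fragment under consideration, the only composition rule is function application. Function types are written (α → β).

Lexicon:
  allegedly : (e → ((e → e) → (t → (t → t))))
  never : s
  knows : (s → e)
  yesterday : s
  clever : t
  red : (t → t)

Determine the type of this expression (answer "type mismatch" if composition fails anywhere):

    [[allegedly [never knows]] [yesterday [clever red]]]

[never knows]: (s → e) applied to s yields e.
[allegedly [never knows]]: (e → ((e → e) → (t → (t → t)))) applied to e yields ((e → e) → (t → (t → t))).
[clever red]: (t → t) applied to t yields t.
[yesterday [clever red]]: s and t cannot combine by function application — type clash.

type mismatch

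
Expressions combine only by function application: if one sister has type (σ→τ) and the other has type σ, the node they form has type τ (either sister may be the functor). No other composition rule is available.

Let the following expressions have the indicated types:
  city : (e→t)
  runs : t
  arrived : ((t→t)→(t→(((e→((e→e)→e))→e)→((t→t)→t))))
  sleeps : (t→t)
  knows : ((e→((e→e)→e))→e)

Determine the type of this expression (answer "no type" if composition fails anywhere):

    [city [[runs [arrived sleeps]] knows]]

no type

[arrived sleeps]: arrived is ((t→t)→(t→(((e→((e→e)→e))→e)→((t→t)→t)))), sleeps is (t→t); result (t→(((e→((e→e)→e))→e)→((t→t)→t))).
[runs [arrived sleeps]]: [arrived sleeps] is (t→(((e→((e→e)→e))→e)→((t→t)→t))), runs is t; result (((e→((e→e)→e))→e)→((t→t)→t)).
[[runs [arrived sleeps]] knows]: [runs [arrived sleeps]] is (((e→((e→e)→e))→e)→((t→t)→t)), knows is ((e→((e→e)→e))→e); result ((t→t)→t).
[city [[runs [arrived sleeps]] knows]]: (e→t) with ((t→t)→t) — neither is a function whose domain matches the other; composition fails here.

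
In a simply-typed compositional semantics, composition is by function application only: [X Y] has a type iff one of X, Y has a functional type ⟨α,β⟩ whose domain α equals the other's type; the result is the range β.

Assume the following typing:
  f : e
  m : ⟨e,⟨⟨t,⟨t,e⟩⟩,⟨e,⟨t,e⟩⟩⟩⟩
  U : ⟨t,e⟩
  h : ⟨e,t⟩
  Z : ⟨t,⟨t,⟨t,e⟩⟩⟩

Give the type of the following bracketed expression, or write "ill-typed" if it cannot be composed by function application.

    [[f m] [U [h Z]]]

[f m] — m of type ⟨e,⟨⟨t,⟨t,e⟩⟩,⟨e,⟨t,e⟩⟩⟩⟩ combines with f of type e: type ⟨⟨t,⟨t,e⟩⟩,⟨e,⟨t,e⟩⟩⟩.
At [h Z]: neither ⟨e,t⟩ nor ⟨t,⟨t,⟨t,e⟩⟩⟩ can take the other as argument; the node is ill-typed.

ill-typed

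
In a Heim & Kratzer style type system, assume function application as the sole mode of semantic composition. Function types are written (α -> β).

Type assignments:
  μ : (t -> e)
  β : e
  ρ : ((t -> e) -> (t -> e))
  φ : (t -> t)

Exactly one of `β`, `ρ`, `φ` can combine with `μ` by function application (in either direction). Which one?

ρ

β : e — neither side's domain matches the other.
ρ — combines: ρ : ((t -> e) -> (t -> e)) takes μ : (t -> e) as argument, giving (t -> e).
φ : (t -> t) — neither side's domain matches the other.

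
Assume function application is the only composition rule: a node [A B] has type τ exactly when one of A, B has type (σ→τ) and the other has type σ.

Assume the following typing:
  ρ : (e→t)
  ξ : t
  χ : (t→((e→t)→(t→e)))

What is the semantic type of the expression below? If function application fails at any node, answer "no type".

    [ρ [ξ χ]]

(t→e)

[ξ χ]: χ is (t→((e→t)→(t→e))), ξ is t; result ((e→t)→(t→e)).
[ρ [ξ χ]]: [ξ χ] is ((e→t)→(t→e)), ρ is (e→t); result (t→e).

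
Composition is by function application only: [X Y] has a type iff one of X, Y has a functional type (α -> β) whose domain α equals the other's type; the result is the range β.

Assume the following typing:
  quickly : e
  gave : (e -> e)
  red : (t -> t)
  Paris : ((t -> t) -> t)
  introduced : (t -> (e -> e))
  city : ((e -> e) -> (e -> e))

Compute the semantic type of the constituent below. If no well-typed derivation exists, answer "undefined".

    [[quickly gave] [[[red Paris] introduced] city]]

[quickly gave] — gave of type (e -> e) combines with quickly of type e: type e.
[red Paris] — Paris of type ((t -> t) -> t) combines with red of type (t -> t): type t.
[[red Paris] introduced] — introduced of type (t -> (e -> e)) combines with [red Paris] of type t: type (e -> e).
[[[red Paris] introduced] city] — city of type ((e -> e) -> (e -> e)) combines with [[red Paris] introduced] of type (e -> e): type (e -> e).
[[quickly gave] [[[red Paris] introduced] city]] — [[[red Paris] introduced] city] of type (e -> e) combines with [quickly gave] of type e: type e.

e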